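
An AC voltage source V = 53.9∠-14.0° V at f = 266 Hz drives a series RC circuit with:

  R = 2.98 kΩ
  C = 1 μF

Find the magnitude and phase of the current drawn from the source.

Step 1 — Angular frequency: ω = 2π·f = 2π·266 = 1671 rad/s.
Step 2 — Component impedances:
  R: Z = R = 2980 Ω
  C: Z = 1/(jωC) = -j/(ω·C) = 0 - j598.3 Ω
Step 3 — Series combination: Z_total = R + C = 2980 - j598.3 Ω = 3039∠-11.4° Ω.
Step 4 — Source phasor: V = 53.9∠-14.0° V = 52.3 - j13.04 V.
Step 5 — Ohm's law: I = V / Z_total = (52.3 - j13.04) / (2980 - j598.3) = 0.01771 - j0.000819 A.
Step 6 — Convert to polar: |I| = 0.01773 A, ∠I = -2.6°.

I = 0.01773∠-2.6° A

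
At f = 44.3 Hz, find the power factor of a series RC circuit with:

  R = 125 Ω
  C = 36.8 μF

Step 1 — Angular frequency: ω = 2π·f = 2π·44.3 = 278.3 rad/s.
Step 2 — Component impedances:
  R: Z = R = 125 Ω
  C: Z = 1/(jωC) = -j/(ω·C) = 0 - j97.63 Ω
Step 3 — Series combination: Z_total = R + C = 125 - j97.63 Ω = 158.6∠-38.0° Ω.
Step 4 — Power factor: PF = cos(φ) = Re(Z)/|Z| = 125/158.6 = 0.7881.
Step 5 — Type: Im(Z) = -97.63 ⇒ leading (phase φ = -38.0°).

PF = 0.7881 (leading, φ = -38.0°)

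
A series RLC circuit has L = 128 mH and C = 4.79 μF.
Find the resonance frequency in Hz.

Step 1 — Resonance condition Im(Z)=0 gives ω₀ = 1/√(LC).
Step 2 — ω₀ = 1/√(0.128·4.79e-06) = 1277 rad/s.
Step 3 — f₀ = ω₀/(2π) = 203.3 Hz.

f₀ = 203.3 Hz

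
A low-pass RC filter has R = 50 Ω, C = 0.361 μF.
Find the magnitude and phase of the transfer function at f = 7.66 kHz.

Step 1 — Angular frequency: ω = 2π·7660 = 4.813e+04 rad/s.
Step 2 — Transfer function: H(jω) = 1/(1 + jωRC).
Step 3 — Denominator: 1 + jωRC = 1 + j·4.813e+04·50·3.61e-07 = 1 + j0.8687.
Step 4 — H = 0.5699 - j0.4951.
Step 5 — Magnitude: |H| = 0.7549 (-2.4 dB); phase: φ = -41.0°.

|H| = 0.7549 (-2.4 dB), φ = -41.0°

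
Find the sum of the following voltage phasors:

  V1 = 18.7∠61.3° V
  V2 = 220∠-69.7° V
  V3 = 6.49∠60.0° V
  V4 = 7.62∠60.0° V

Step 1 — Convert each phasor to rectangular form:
  V1 = 18.7·(cos(61.3°) + j·sin(61.3°)) = 8.98 + j16.4 V
  V2 = 220·(cos(-69.7°) + j·sin(-69.7°)) = 76.33 - j206.3 V
  V3 = 6.49·(cos(60.0°) + j·sin(60.0°)) = 3.245 + j5.621 V
  V4 = 7.62·(cos(60.0°) + j·sin(60.0°)) = 3.81 + j6.599 V
Step 2 — Sum components: V_total = 92.36 - j177.7 V.
Step 3 — Convert to polar: |V_total| = 200.3 V, ∠V_total = -62.5°.

V_total = 200.3∠-62.5° V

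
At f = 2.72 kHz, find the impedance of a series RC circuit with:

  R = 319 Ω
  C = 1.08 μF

Step 1 — Angular frequency: ω = 2π·f = 2π·2720 = 1.709e+04 rad/s.
Step 2 — Component impedances:
  R: Z = R = 319 Ω
  C: Z = 1/(jωC) = -j/(ω·C) = 0 - j54.18 Ω
Step 3 — Series combination: Z_total = R + C = 319 - j54.18 Ω = 323.6∠-9.6° Ω.

Z = 319 - j54.18 Ω = 323.6∠-9.6° Ω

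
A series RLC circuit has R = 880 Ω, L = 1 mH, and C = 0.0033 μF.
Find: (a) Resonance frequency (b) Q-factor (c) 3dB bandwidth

Step 1 — Resonance: ω₀ = 1/√(LC) = 1/√(0.001·3.3e-09) = 5.505e+05 rad/s.
Step 2 — f₀ = ω₀/(2π) = 8.761e+04 Hz.
Step 3 — Series Q: Q = ω₀L/R = 5.505e+05·0.001/880 = 0.6255.
Step 4 — Bandwidth: Δω = ω₀/Q = 8.8e+05 rad/s; BW = Δω/(2π) = 1.401e+05 Hz.

(a) f₀ = 8.761e+04 Hz  (b) Q = 0.6255  (c) BW = 1.401e+05 Hz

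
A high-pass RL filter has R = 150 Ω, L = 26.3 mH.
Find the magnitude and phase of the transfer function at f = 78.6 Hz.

Step 1 — Angular frequency: ω = 2π·78.6 = 493.9 rad/s.
Step 2 — Transfer function: H(jω) = jωL/(R + jωL).
Step 3 — Numerator jωL = j·12.99; denominator R + jωL = 150 + j12.99.
Step 4 — H = 0.007442 + j0.08595.
Step 5 — Magnitude: |H| = 0.08627 (-21.3 dB); phase: φ = 85.1°.

|H| = 0.08627 (-21.3 dB), φ = 85.1°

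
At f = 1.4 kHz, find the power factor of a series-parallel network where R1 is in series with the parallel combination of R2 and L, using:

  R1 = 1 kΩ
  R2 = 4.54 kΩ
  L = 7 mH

Step 1 — Angular frequency: ω = 2π·f = 2π·1400 = 8796 rad/s.
Step 2 — Component impedances:
  R1: Z = R = 1000 Ω
  R2: Z = R = 4540 Ω
  L: Z = jωL = j·8796·0.007 = 0 + j61.58 Ω
Step 3 — Parallel branch: R2 || L = 1/(1/R2 + 1/L) = 0.835 + j61.56 Ω.
Step 4 — Series with R1: Z_total = R1 + (R2 || L) = 1001 + j61.56 Ω = 1003∠3.5° Ω.
Step 5 — Power factor: PF = cos(φ) = Re(Z)/|Z| = 1000.8/1002.7 = 0.9981.
Step 6 — Type: Im(Z) = 61.56 ⇒ lagging (phase φ = 3.5°).

PF = 0.9981 (lagging, φ = 3.5°)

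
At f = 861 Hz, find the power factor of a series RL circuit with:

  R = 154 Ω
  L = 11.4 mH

Step 1 — Angular frequency: ω = 2π·f = 2π·861 = 5410 rad/s.
Step 2 — Component impedances:
  R: Z = R = 154 Ω
  L: Z = jωL = j·5410·0.0114 = 0 + j61.67 Ω
Step 3 — Series combination: Z_total = R + L = 154 + j61.67 Ω = 165.9∠21.8° Ω.
Step 4 — Power factor: PF = cos(φ) = Re(Z)/|Z| = 154/165.9 = 0.9283.
Step 5 — Type: Im(Z) = 61.67 ⇒ lagging (phase φ = 21.8°).

PF = 0.9283 (lagging, φ = 21.8°)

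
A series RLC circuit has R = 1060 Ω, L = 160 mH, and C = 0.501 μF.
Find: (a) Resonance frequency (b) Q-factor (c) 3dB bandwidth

Step 1 — Resonance: ω₀ = 1/√(LC) = 1/√(0.16·5.01e-07) = 3532 rad/s.
Step 2 — f₀ = ω₀/(2π) = 562.1 Hz.
Step 3 — Series Q: Q = ω₀L/R = 3532·0.16/1060 = 0.5331.
Step 4 — Bandwidth: Δω = ω₀/Q = 6625 rad/s; BW = Δω/(2π) = 1054 Hz.

(a) f₀ = 562.1 Hz  (b) Q = 0.5331  (c) BW = 1054 Hz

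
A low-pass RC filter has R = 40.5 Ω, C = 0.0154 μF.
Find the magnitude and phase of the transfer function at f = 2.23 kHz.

Step 1 — Angular frequency: ω = 2π·2230 = 1.401e+04 rad/s.
Step 2 — Transfer function: H(jω) = 1/(1 + jωRC).
Step 3 — Denominator: 1 + jωRC = 1 + j·1.401e+04·40.5·1.54e-08 = 1 + j0.008739.
Step 4 — H = 0.9999 - j0.008738.
Step 5 — Magnitude: |H| = 1 (-0.0 dB); phase: φ = -0.5°.

|H| = 1 (-0.0 dB), φ = -0.5°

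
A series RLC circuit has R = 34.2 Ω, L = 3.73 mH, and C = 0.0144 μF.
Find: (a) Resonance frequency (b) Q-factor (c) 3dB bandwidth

Step 1 — Resonance: ω₀ = 1/√(LC) = 1/√(0.00373·1.44e-08) = 1.364e+05 rad/s.
Step 2 — f₀ = ω₀/(2π) = 2.172e+04 Hz.
Step 3 — Series Q: Q = ω₀L/R = 1.364e+05·0.00373/34.2 = 14.88.
Step 4 — Bandwidth: Δω = ω₀/Q = 9169 rad/s; BW = Δω/(2π) = 1459 Hz.

(a) f₀ = 2.172e+04 Hz  (b) Q = 14.88  (c) BW = 1459 Hz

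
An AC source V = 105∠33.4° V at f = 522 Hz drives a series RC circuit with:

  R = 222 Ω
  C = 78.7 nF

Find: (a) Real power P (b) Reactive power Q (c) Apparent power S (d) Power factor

Step 1 — Angular frequency: ω = 2π·f = 2π·522 = 3280 rad/s.
Step 2 — Component impedances:
  R: Z = R = 222 Ω
  C: Z = 1/(jωC) = -j/(ω·C) = 0 - j3874 Ω
Step 3 — Series combination: Z_total = R + C = 222 - j3874 Ω = 3880∠-86.7° Ω.
Step 4 — Source phasor: V = 105∠33.4° V = 87.66 + j57.8 V.
Step 5 — Current: I = V / Z = -0.01358 + j0.0234 A = 0.02706∠120.1° A.
Step 6 — Complex power: S = V·I* = 0.1625 - j2.836 VA.
Step 7 — Real power: P = Re(S) = 0.1625 W.
Step 8 — Reactive power: Q = Im(S) = -2.836 VAR.
Step 9 — Apparent power: |S| = 2.841 VA.
Step 10 — Power factor: PF = P/|S| = 0.05721 (leading).

(a) P = 0.1625 W  (b) Q = -2.836 VAR  (c) S = 2.841 VA  (d) PF = 0.05721 (leading)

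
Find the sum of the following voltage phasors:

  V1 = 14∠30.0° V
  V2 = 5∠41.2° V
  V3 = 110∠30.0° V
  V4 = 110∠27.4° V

Step 1 — Convert each phasor to rectangular form:
  V1 = 14·(cos(30.0°) + j·sin(30.0°)) = 12.12 + j7 V
  V2 = 5·(cos(41.2°) + j·sin(41.2°)) = 3.762 + j3.293 V
  V3 = 110·(cos(30.0°) + j·sin(30.0°)) = 95.26 + j55 V
  V4 = 110·(cos(27.4°) + j·sin(27.4°)) = 97.66 + j50.62 V
Step 2 — Sum components: V_total = 208.8 + j115.9 V.
Step 3 — Convert to polar: |V_total| = 238.8 V, ∠V_total = 29.0°.

V_total = 238.8∠29.0° V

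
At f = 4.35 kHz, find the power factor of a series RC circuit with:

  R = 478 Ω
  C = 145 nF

Step 1 — Angular frequency: ω = 2π·f = 2π·4350 = 2.733e+04 rad/s.
Step 2 — Component impedances:
  R: Z = R = 478 Ω
  C: Z = 1/(jωC) = -j/(ω·C) = 0 - j252.3 Ω
Step 3 — Series combination: Z_total = R + C = 478 - j252.3 Ω = 540.5∠-27.8° Ω.
Step 4 — Power factor: PF = cos(φ) = Re(Z)/|Z| = 478/540.51 = 0.8843.
Step 5 — Type: Im(Z) = -252.3 ⇒ leading (phase φ = -27.8°).

PF = 0.8843 (leading, φ = -27.8°)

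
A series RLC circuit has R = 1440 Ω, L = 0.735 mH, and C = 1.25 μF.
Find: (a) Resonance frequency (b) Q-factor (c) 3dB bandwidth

Step 1 — Resonance: ω₀ = 1/√(LC) = 1/√(0.000735·1.25e-06) = 3.299e+04 rad/s.
Step 2 — f₀ = ω₀/(2π) = 5251 Hz.
Step 3 — Series Q: Q = ω₀L/R = 3.299e+04·0.000735/1440 = 0.01684.
Step 4 — Bandwidth: Δω = ω₀/Q = 1.959e+06 rad/s; BW = Δω/(2π) = 3.118e+05 Hz.

(a) f₀ = 5251 Hz  (b) Q = 0.01684  (c) BW = 3.118e+05 Hz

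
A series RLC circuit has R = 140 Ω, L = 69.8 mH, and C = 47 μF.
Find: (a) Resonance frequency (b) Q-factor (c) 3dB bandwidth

Step 1 — Resonance: ω₀ = 1/√(LC) = 1/√(0.0698·4.7e-05) = 552.1 rad/s.
Step 2 — f₀ = ω₀/(2π) = 87.87 Hz.
Step 3 — Series Q: Q = ω₀L/R = 552.1·0.0698/140 = 0.2753.
Step 4 — Bandwidth: Δω = ω₀/Q = 2006 rad/s; BW = Δω/(2π) = 319.2 Hz.

(a) f₀ = 87.87 Hz  (b) Q = 0.2753  (c) BW = 319.2 Hz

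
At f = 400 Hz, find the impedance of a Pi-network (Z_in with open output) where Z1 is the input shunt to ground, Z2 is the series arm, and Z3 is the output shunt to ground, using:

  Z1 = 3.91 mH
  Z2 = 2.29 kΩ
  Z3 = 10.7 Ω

Step 1 — Angular frequency: ω = 2π·f = 2π·400 = 2513 rad/s.
Step 2 — Component impedances:
  Z1: Z = jωL = j·2513·0.00391 = 0 + j9.827 Ω
  Z2: Z = R = 2290 Ω
  Z3: Z = R = 10.7 Ω
Step 3 — With open output, the series arm Z2 and the output shunt Z3 appear in series to ground: Z2 + Z3 = 2301 Ω.
Step 4 — Parallel with input shunt Z1: Z_in = Z1 || (Z2 + Z3) = 0.04197 + j9.827 Ω = 9.827∠89.8° Ω.

Z = 0.04197 + j9.827 Ω = 9.827∠89.8° Ω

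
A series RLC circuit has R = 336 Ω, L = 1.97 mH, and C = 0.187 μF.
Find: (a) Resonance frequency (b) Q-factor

Step 1 — Resonance condition Im(Z)=0 gives ω₀ = 1/√(LC).
Step 2 — ω₀ = 1/√(0.00197·1.87e-07) = 5.21e+04 rad/s.
Step 3 — f₀ = ω₀/(2π) = 8292 Hz.
Step 4 — Series Q: Q = ω₀L/R = 5.21e+04·0.00197/336 = 0.3055.

(a) f₀ = 8292 Hz  (b) Q = 0.3055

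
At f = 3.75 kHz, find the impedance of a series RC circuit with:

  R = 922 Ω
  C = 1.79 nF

Step 1 — Angular frequency: ω = 2π·f = 2π·3750 = 2.356e+04 rad/s.
Step 2 — Component impedances:
  R: Z = R = 922 Ω
  C: Z = 1/(jωC) = -j/(ω·C) = 0 - j2.371e+04 Ω
Step 3 — Series combination: Z_total = R + C = 922 - j2.371e+04 Ω = 2.373e+04∠-87.8° Ω.

Z = 922 - j2.371e+04 Ω = 2.373e+04∠-87.8° Ω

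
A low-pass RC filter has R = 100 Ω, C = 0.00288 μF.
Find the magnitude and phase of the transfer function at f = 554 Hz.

Step 1 — Angular frequency: ω = 2π·554 = 3481 rad/s.
Step 2 — Transfer function: H(jω) = 1/(1 + jωRC).
Step 3 — Denominator: 1 + jωRC = 1 + j·3481·100·2.88e-09 = 1 + j0.001002.
Step 4 — H = 1 - j0.001002.
Step 5 — Magnitude: |H| = 1 (-0.0 dB); phase: φ = -0.1°.

|H| = 1 (-0.0 dB), φ = -0.1°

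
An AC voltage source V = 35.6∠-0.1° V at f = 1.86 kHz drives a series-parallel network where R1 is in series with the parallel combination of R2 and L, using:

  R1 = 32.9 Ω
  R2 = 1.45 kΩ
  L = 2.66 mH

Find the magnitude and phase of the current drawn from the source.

Step 1 — Angular frequency: ω = 2π·f = 2π·1860 = 1.169e+04 rad/s.
Step 2 — Component impedances:
  R1: Z = R = 32.9 Ω
  R2: Z = R = 1450 Ω
  L: Z = jωL = j·1.169e+04·0.00266 = 0 + j31.09 Ω
Step 3 — Parallel branch: R2 || L = 1/(1/R2 + 1/L) = 0.6662 + j31.07 Ω.
Step 4 — Series with R1: Z_total = R1 + (R2 || L) = 33.57 + j31.07 Ω = 45.74∠42.8° Ω.
Step 5 — Source phasor: V = 35.6∠-0.1° V = 35.6 - j0.06213 V.
Step 6 — Ohm's law: I = V / Z_total = (35.6 - j0.06213) / (33.57 + j31.07) = 0.5702 - j0.5297 A.
Step 7 — Convert to polar: |I| = 0.7783 A, ∠I = -42.9°.

I = 0.7783∠-42.9° A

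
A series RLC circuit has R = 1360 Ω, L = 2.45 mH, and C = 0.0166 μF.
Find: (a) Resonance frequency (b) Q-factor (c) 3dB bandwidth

Step 1 — Resonance: ω₀ = 1/√(LC) = 1/√(0.00245·1.66e-08) = 1.568e+05 rad/s.
Step 2 — f₀ = ω₀/(2π) = 2.496e+04 Hz.
Step 3 — Series Q: Q = ω₀L/R = 1.568e+05·0.00245/1360 = 0.2825.
Step 4 — Bandwidth: Δω = ω₀/Q = 5.551e+05 rad/s; BW = Δω/(2π) = 8.835e+04 Hz.

(a) f₀ = 2.496e+04 Hz  (b) Q = 0.2825  (c) BW = 8.835e+04 Hz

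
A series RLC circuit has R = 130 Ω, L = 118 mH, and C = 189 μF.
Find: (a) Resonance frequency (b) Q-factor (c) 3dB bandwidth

Step 1 — Resonance condition Im(Z)=0 gives ω₀ = 1/√(LC).
Step 2 — ω₀ = 1/√(0.118·0.000189) = 211.8 rad/s.
Step 3 — f₀ = ω₀/(2π) = 33.7 Hz.
Step 4 — Series Q: Q = ω₀L/R = 211.8·0.118/130 = 0.1922.
Step 5 — 3dB bandwidth: Δω = ω₀/Q = 1102 rad/s; BW = Δω/(2π) = 175.3 Hz.

(a) f₀ = 33.7 Hz  (b) Q = 0.1922  (c) BW = 175.3 Hz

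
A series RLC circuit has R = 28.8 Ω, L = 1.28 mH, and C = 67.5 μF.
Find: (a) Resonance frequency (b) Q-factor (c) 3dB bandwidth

Step 1 — Resonance condition Im(Z)=0 gives ω₀ = 1/√(LC).
Step 2 — ω₀ = 1/√(0.00128·6.75e-05) = 3402 rad/s.
Step 3 — f₀ = ω₀/(2π) = 541.5 Hz.
Step 4 — Series Q: Q = ω₀L/R = 3402·0.00128/28.8 = 0.1512.
Step 5 — 3dB bandwidth: Δω = ω₀/Q = 2.25e+04 rad/s; BW = Δω/(2π) = 3581 Hz.

(a) f₀ = 541.5 Hz  (b) Q = 0.1512  (c) BW = 3581 Hz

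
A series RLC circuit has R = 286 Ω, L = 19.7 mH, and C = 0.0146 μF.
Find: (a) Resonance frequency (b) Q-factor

Step 1 — Resonance condition Im(Z)=0 gives ω₀ = 1/√(LC).
Step 2 — ω₀ = 1/√(0.0197·1.46e-08) = 5.896e+04 rad/s.
Step 3 — f₀ = ω₀/(2π) = 9384 Hz.
Step 4 — Series Q: Q = ω₀L/R = 5.896e+04·0.0197/286 = 4.062.

(a) f₀ = 9384 Hz  (b) Q = 4.062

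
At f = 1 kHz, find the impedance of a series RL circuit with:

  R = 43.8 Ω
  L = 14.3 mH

Step 1 — Angular frequency: ω = 2π·f = 2π·1000 = 6283 rad/s.
Step 2 — Component impedances:
  R: Z = R = 43.8 Ω
  L: Z = jωL = j·6283·0.0143 = 0 + j89.85 Ω
Step 3 — Series combination: Z_total = R + L = 43.8 + j89.85 Ω = 99.96∠64.0° Ω.

Z = 43.8 + j89.85 Ω = 99.96∠64.0° Ω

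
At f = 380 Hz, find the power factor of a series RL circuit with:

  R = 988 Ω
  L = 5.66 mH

Step 1 — Angular frequency: ω = 2π·f = 2π·380 = 2388 rad/s.
Step 2 — Component impedances:
  R: Z = R = 988 Ω
  L: Z = jωL = j·2388·0.00566 = 0 + j13.51 Ω
Step 3 — Series combination: Z_total = R + L = 988 + j13.51 Ω = 988.1∠0.8° Ω.
Step 4 — Power factor: PF = cos(φ) = Re(Z)/|Z| = 988/988.1 = 0.9999.
Step 5 — Type: Im(Z) = 13.51 ⇒ lagging (phase φ = 0.8°).

PF = 0.9999 (lagging, φ = 0.8°)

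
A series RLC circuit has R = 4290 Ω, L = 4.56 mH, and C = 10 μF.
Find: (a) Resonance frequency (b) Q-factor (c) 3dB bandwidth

Step 1 — Resonance condition Im(Z)=0 gives ω₀ = 1/√(LC).
Step 2 — ω₀ = 1/√(0.00456·1e-05) = 4683 rad/s.
Step 3 — f₀ = ω₀/(2π) = 745.3 Hz.
Step 4 — Series Q: Q = ω₀L/R = 4683·0.00456/4290 = 0.004978.
Step 5 — 3dB bandwidth: Δω = ω₀/Q = 9.408e+05 rad/s; BW = Δω/(2π) = 1.497e+05 Hz.

(a) f₀ = 745.3 Hz  (b) Q = 0.004978  (c) BW = 1.497e+05 Hz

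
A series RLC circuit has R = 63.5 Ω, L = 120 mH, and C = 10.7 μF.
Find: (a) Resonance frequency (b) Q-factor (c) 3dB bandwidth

Step 1 — Resonance condition Im(Z)=0 gives ω₀ = 1/√(LC).
Step 2 — ω₀ = 1/√(0.12·1.07e-05) = 882.5 rad/s.
Step 3 — f₀ = ω₀/(2π) = 140.5 Hz.
Step 4 — Series Q: Q = ω₀L/R = 882.5·0.12/63.5 = 1.668.
Step 5 — 3dB bandwidth: Δω = ω₀/Q = 529.2 rad/s; BW = Δω/(2π) = 84.22 Hz.

(a) f₀ = 140.5 Hz  (b) Q = 1.668  (c) BW = 84.22 Hz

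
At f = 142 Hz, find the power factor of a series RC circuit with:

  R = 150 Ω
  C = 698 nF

Step 1 — Angular frequency: ω = 2π·f = 2π·142 = 892.2 rad/s.
Step 2 — Component impedances:
  R: Z = R = 150 Ω
  C: Z = 1/(jωC) = -j/(ω·C) = 0 - j1606 Ω
Step 3 — Series combination: Z_total = R + C = 150 - j1606 Ω = 1613∠-84.7° Ω.
Step 4 — Power factor: PF = cos(φ) = Re(Z)/|Z| = 150/1612.7 = 0.09301.
Step 5 — Type: Im(Z) = -1606 ⇒ leading (phase φ = -84.7°).

PF = 0.09301 (leading, φ = -84.7°)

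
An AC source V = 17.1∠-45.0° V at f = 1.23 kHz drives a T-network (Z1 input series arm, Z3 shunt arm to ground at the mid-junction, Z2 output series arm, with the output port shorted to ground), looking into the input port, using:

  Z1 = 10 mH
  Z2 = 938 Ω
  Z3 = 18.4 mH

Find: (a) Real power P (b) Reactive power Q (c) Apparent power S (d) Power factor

Step 1 — Angular frequency: ω = 2π·f = 2π·1230 = 7728 rad/s.
Step 2 — Component impedances:
  Z1: Z = jωL = j·7728·0.01 = 0 + j77.28 Ω
  Z2: Z = R = 938 Ω
  Z3: Z = jωL = j·7728·0.0184 = 0 + j142.2 Ω
Step 3 — With the output port shorted to ground, the output series arm Z2 runs from the junction to ground; the shunt arm Z3 also runs from the junction to ground. They appear in parallel: Z3 || Z2 = 21.07 + j139 Ω.
Step 4 — Series with input arm Z1: Z_in = Z1 + (Z3 || Z2) = 21.07 + j216.3 Ω = 217.3∠84.4° Ω.
Step 5 — Source phasor: V = 17.1∠-45.0° V = 12.09 - j12.09 V.
Step 6 — Current: I = V / Z = -0.04998 - j0.06077 A = 0.07869∠-129.4° A.
Step 7 — Complex power: S = V·I* = 0.1305 + j1.339 VA.
Step 8 — Real power: P = Re(S) = 0.1305 W.
Step 9 — Reactive power: Q = Im(S) = 1.339 VAR.
Step 10 — Apparent power: |S| = 1.346 VA.
Step 11 — Power factor: PF = P/|S| = 0.09697 (lagging).

(a) P = 0.1305 W  (b) Q = 1.339 VAR  (c) S = 1.346 VA  (d) PF = 0.09697 (lagging)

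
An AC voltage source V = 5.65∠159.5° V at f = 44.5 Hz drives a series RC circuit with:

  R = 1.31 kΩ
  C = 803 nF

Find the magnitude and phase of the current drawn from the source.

Step 1 — Angular frequency: ω = 2π·f = 2π·44.5 = 279.6 rad/s.
Step 2 — Component impedances:
  R: Z = R = 1310 Ω
  C: Z = 1/(jωC) = -j/(ω·C) = 0 - j4454 Ω
Step 3 — Series combination: Z_total = R + C = 1310 - j4454 Ω = 4643∠-73.6° Ω.
Step 4 — Source phasor: V = 5.65∠159.5° V = -5.292 + j1.979 V.
Step 5 — Ohm's law: I = V / Z_total = (-5.292 + j1.979) / (1310 - j4454) = -0.0007305 - j0.0009733 A.
Step 6 — Convert to polar: |I| = 0.001217 A, ∠I = -126.9°.

I = 0.001217∠-126.9° A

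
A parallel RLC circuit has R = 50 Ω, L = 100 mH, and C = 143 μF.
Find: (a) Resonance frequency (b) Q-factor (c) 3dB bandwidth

Step 1 — Resonance: ω₀ = 1/√(LC) = 1/√(0.1·0.000143) = 264.4 rad/s.
Step 2 — f₀ = ω₀/(2π) = 42.09 Hz.
Step 3 — Parallel Q: Q = R/(ω₀L) = 50/(264.4·0.1) = 1.891.
Step 4 — Bandwidth: Δω = ω₀/Q = 139.9 rad/s; BW = Δω/(2π) = 22.26 Hz.

(a) f₀ = 42.09 Hz  (b) Q = 1.891  (c) BW = 22.26 Hz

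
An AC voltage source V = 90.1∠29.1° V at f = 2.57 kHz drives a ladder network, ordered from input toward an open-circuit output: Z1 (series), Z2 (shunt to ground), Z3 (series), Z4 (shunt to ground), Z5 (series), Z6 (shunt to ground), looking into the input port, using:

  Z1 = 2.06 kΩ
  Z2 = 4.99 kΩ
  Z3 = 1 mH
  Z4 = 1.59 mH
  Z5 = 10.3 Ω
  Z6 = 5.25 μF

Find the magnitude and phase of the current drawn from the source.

Step 1 — Angular frequency: ω = 2π·f = 2π·2570 = 1.615e+04 rad/s.
Step 2 — Component impedances:
  Z1: Z = R = 2060 Ω
  Z2: Z = R = 4990 Ω
  Z3: Z = jωL = j·1.615e+04·0.001 = 0 + j16.15 Ω
  Z4: Z = jωL = j·1.615e+04·0.00159 = 0 + j25.67 Ω
  Z5: Z = R = 10.3 Ω
  Z6: Z = 1/(jωC) = -j/(ω·C) = 0 - j11.8 Ω
Step 3 — Ladder network (open output): work backward from the far end, alternating series and parallel combinations. Z_in = 2083 + j11.09 Ω = 2083∠0.3° Ω.
Step 4 — Source phasor: V = 90.1∠29.1° V = 78.73 + j43.82 V.
Step 5 — Ohm's law: I = V / Z_total = (78.73 + j43.82) / (2083 + j11.09) = 0.03791 + j0.02084 A.
Step 6 — Convert to polar: |I| = 0.04326 A, ∠I = 28.8°.

I = 0.04326∠28.8° A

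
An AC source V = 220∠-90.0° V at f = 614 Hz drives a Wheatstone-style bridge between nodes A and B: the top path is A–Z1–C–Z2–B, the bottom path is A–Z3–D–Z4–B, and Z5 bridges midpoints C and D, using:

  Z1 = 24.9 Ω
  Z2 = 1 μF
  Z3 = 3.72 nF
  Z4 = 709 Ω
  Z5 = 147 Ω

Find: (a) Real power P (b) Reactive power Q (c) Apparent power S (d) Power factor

Step 1 — Angular frequency: ω = 2π·f = 2π·614 = 3858 rad/s.
Step 2 — Component impedances:
  Z1: Z = R = 24.9 Ω
  Z2: Z = 1/(jωC) = -j/(ω·C) = 0 - j259.2 Ω
  Z3: Z = 1/(jωC) = -j/(ω·C) = 0 - j6.968e+04 Ω
  Z4: Z = R = 709 Ω
  Z5: Z = R = 147 Ω
Step 3 — Bridge requires nodal analysis (the Z5 bridge couples midpoints C and D, so the two paths cannot be reduced to a simple series/parallel combination). Setting node B to ground and injecting 1 A at node A, the 3-node admittance system at A, C, D solves to V_A = Z_AB = 96.76 - j237.4 Ω = 256.4∠-67.8° Ω.
Step 4 — Source phasor: V = 220∠-90.0° V = 0 - j220 V.
Step 5 — Current: I = V / Z = 0.7946 - j0.3238 A = 0.8581∠-22.2° A.
Step 6 — Complex power: S = V·I* = 71.24 - j174.8 VA.
Step 7 — Real power: P = Re(S) = 71.24 W.
Step 8 — Reactive power: Q = Im(S) = -174.8 VAR.
Step 9 — Apparent power: |S| = 188.8 VA.
Step 10 — Power factor: PF = P/|S| = 0.3774 (leading).

(a) P = 71.24 W  (b) Q = -174.8 VAR  (c) S = 188.8 VA  (d) PF = 0.3774 (leading)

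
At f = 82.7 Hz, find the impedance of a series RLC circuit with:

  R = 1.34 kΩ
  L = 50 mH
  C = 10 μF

Step 1 — Angular frequency: ω = 2π·f = 2π·82.7 = 519.6 rad/s.
Step 2 — Component impedances:
  R: Z = R = 1340 Ω
  L: Z = jωL = j·519.6·0.05 = 0 + j25.98 Ω
  C: Z = 1/(jωC) = -j/(ω·C) = 0 - j192.4 Ω
Step 3 — Series combination: Z_total = R + L + C = 1340 - j166.5 Ω = 1350∠-7.1° Ω.

Z = 1340 - j166.5 Ω = 1350∠-7.1° Ω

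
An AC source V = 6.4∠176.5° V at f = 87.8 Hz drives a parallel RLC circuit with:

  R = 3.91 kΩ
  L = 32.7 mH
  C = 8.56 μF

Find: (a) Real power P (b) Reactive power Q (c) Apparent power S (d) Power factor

Step 1 — Angular frequency: ω = 2π·f = 2π·87.8 = 551.7 rad/s.
Step 2 — Component impedances:
  R: Z = R = 3910 Ω
  L: Z = jωL = j·551.7·0.0327 = 0 + j18.04 Ω
  C: Z = 1/(jωC) = -j/(ω·C) = 0 - j211.8 Ω
Step 3 — Parallel combination: 1/Z_total = 1/R + 1/L + 1/C; Z_total = 0.09945 + j19.72 Ω = 19.72∠89.7° Ω.
Step 4 — Source phasor: V = 6.4∠176.5° V = -6.388 + j0.3907 V.
Step 5 — Current: I = V / Z = 0.01818 + j0.3241 A = 0.3246∠86.8° A.
Step 6 — Complex power: S = V·I* = 0.01048 + j2.077 VA.
Step 7 — Real power: P = Re(S) = 0.01048 W.
Step 8 — Reactive power: Q = Im(S) = 2.077 VAR.
Step 9 — Apparent power: |S| = 2.077 VA.
Step 10 — Power factor: PF = P/|S| = 0.005043 (lagging).

(a) P = 0.01048 W  (b) Q = 2.077 VAR  (c) S = 2.077 VA  (d) PF = 0.005043 (lagging)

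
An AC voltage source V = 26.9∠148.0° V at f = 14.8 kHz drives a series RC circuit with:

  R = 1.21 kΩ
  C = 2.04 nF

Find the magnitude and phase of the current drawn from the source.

Step 1 — Angular frequency: ω = 2π·f = 2π·1.48e+04 = 9.299e+04 rad/s.
Step 2 — Component impedances:
  R: Z = R = 1210 Ω
  C: Z = 1/(jωC) = -j/(ω·C) = 0 - j5271 Ω
Step 3 — Series combination: Z_total = R + C = 1210 - j5271 Ω = 5409∠-77.1° Ω.
Step 4 — Source phasor: V = 26.9∠148.0° V = -22.81 + j14.25 V.
Step 5 — Ohm's law: I = V / Z_total = (-22.81 + j14.25) / (1210 - j5271) = -0.003512 - j0.003521 A.
Step 6 — Convert to polar: |I| = 0.004974 A, ∠I = -134.9°.

I = 0.004974∠-134.9° A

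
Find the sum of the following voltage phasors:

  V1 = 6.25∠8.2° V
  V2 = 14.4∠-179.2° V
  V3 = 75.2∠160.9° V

Step 1 — Convert each phasor to rectangular form:
  V1 = 6.25·(cos(8.2°) + j·sin(8.2°)) = 6.186 + j0.8914 V
  V2 = 14.4·(cos(-179.2°) + j·sin(-179.2°)) = -14.4 - j0.2011 V
  V3 = 75.2·(cos(160.9°) + j·sin(160.9°)) = -71.06 + j24.61 V
Step 2 — Sum components: V_total = -79.27 + j25.3 V.
Step 3 — Convert to polar: |V_total| = 83.21 V, ∠V_total = 162.3°.

V_total = 83.21∠162.3° V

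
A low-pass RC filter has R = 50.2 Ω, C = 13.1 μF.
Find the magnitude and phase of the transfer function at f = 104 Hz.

Step 1 — Angular frequency: ω = 2π·104 = 653.5 rad/s.
Step 2 — Transfer function: H(jω) = 1/(1 + jωRC).
Step 3 — Denominator: 1 + jωRC = 1 + j·653.5·50.2·1.31e-05 = 1 + j0.4297.
Step 4 — H = 0.8441 - j0.3627.
Step 5 — Magnitude: |H| = 0.9188 (-0.7 dB); phase: φ = -23.3°.

|H| = 0.9188 (-0.7 dB), φ = -23.3°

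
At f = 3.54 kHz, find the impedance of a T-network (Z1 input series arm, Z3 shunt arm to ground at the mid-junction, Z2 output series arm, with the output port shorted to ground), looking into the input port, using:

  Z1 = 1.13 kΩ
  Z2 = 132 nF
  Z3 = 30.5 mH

Step 1 — Angular frequency: ω = 2π·f = 2π·3540 = 2.224e+04 rad/s.
Step 2 — Component impedances:
  Z1: Z = R = 1130 Ω
  Z2: Z = 1/(jωC) = -j/(ω·C) = 0 - j340.6 Ω
  Z3: Z = jωL = j·2.224e+04·0.0305 = 0 + j678.4 Ω
Step 3 — With the output port shorted to ground, the output series arm Z2 runs from the junction to ground; the shunt arm Z3 also runs from the junction to ground. They appear in parallel: Z3 || Z2 = 0 - j684 Ω.
Step 4 — Series with input arm Z1: Z_in = Z1 + (Z3 || Z2) = 1130 - j684 Ω = 1321∠-31.2° Ω.

Z = 1130 - j684 Ω = 1321∠-31.2° Ω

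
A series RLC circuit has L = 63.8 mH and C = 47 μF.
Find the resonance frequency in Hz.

Step 1 — Resonance condition Im(Z)=0 gives ω₀ = 1/√(LC).
Step 2 — ω₀ = 1/√(0.0638·4.7e-05) = 577.5 rad/s.
Step 3 — f₀ = ω₀/(2π) = 91.91 Hz.

f₀ = 91.91 Hz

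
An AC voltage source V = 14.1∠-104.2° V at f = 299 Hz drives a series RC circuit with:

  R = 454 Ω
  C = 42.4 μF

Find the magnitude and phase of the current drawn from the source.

Step 1 — Angular frequency: ω = 2π·f = 2π·299 = 1879 rad/s.
Step 2 — Component impedances:
  R: Z = R = 454 Ω
  C: Z = 1/(jωC) = -j/(ω·C) = 0 - j12.55 Ω
Step 3 — Series combination: Z_total = R + C = 454 - j12.55 Ω = 454.2∠-1.6° Ω.
Step 4 — Source phasor: V = 14.1∠-104.2° V = -3.459 - j13.67 V.
Step 5 — Ohm's law: I = V / Z_total = (-3.459 - j13.67) / (454 - j12.55) = -0.006781 - j0.0303 A.
Step 6 — Convert to polar: |I| = 0.03105 A, ∠I = -102.6°.

I = 0.03105∠-102.6° A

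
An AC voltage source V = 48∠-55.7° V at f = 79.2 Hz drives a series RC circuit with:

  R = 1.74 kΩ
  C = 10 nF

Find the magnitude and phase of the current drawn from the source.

Step 1 — Angular frequency: ω = 2π·f = 2π·79.2 = 497.6 rad/s.
Step 2 — Component impedances:
  R: Z = R = 1740 Ω
  C: Z = 1/(jωC) = -j/(ω·C) = 0 - j2.01e+05 Ω
Step 3 — Series combination: Z_total = R + C = 1740 - j2.01e+05 Ω = 2.01e+05∠-89.5° Ω.
Step 4 — Source phasor: V = 48∠-55.7° V = 27.05 - j39.65 V.
Step 5 — Ohm's law: I = V / Z_total = (27.05 - j39.65) / (1740 - j2.01e+05) = 0.0001985 + j0.0001329 A.
Step 6 — Convert to polar: |I| = 0.0002389 A, ∠I = 33.8°.

I = 0.0002389∠33.8° A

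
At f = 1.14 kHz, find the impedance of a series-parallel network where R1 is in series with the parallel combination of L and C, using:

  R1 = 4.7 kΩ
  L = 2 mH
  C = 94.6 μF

Step 1 — Angular frequency: ω = 2π·f = 2π·1140 = 7163 rad/s.
Step 2 — Component impedances:
  R1: Z = R = 4700 Ω
  L: Z = jωL = j·7163·0.002 = 0 + j14.33 Ω
  C: Z = 1/(jωC) = -j/(ω·C) = 0 - j1.476 Ω
Step 3 — Parallel branch: L || C = 1/(1/L + 1/C) = 0 - j1.645 Ω.
Step 4 — Series with R1: Z_total = R1 + (L || C) = 4700 - j1.645 Ω = 4700∠-0.0° Ω.

Z = 4700 - j1.645 Ω = 4700∠-0.0° Ω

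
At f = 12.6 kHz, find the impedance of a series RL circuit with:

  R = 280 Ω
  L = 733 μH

Step 1 — Angular frequency: ω = 2π·f = 2π·1.26e+04 = 7.917e+04 rad/s.
Step 2 — Component impedances:
  R: Z = R = 280 Ω
  L: Z = jωL = j·7.917e+04·0.000733 = 0 + j58.03 Ω
Step 3 — Series combination: Z_total = R + L = 280 + j58.03 Ω = 286∠11.7° Ω.

Z = 280 + j58.03 Ω = 286∠11.7° Ω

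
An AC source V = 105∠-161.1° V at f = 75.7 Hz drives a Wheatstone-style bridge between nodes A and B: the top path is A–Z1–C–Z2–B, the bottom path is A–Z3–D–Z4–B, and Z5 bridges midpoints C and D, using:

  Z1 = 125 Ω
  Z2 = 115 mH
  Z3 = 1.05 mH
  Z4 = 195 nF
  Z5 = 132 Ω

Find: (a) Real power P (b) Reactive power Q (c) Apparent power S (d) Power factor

Step 1 — Angular frequency: ω = 2π·f = 2π·75.7 = 475.6 rad/s.
Step 2 — Component impedances:
  Z1: Z = R = 125 Ω
  Z2: Z = jωL = j·475.6·0.115 = 0 + j54.7 Ω
  Z3: Z = jωL = j·475.6·0.00105 = 0 + j0.4994 Ω
  Z4: Z = 1/(jωC) = -j/(ω·C) = 0 - j1.078e+04 Ω
  Z5: Z = R = 132 Ω
Step 3 — Bridge requires nodal analysis (the Z5 bridge couples midpoints C and D, so the two paths cannot be reduced to a simple series/parallel combination). Setting node B to ground and injecting 1 A at node A, the 3-node admittance system at A, C, D solves to V_A = Z_AB = 64.86 + j54.71 Ω = 84.85∠40.1° Ω.
Step 4 — Source phasor: V = 105∠-161.1° V = -99.34 - j34.01 V.
Step 5 — Current: I = V / Z = -1.153 + j0.4485 A = 1.238∠158.8° A.
Step 6 — Complex power: S = V·I* = 99.32 + j83.78 VA.
Step 7 — Real power: P = Re(S) = 99.32 W.
Step 8 — Reactive power: Q = Im(S) = 83.78 VAR.
Step 9 — Apparent power: |S| = 129.9 VA.
Step 10 — Power factor: PF = P/|S| = 0.7644 (lagging).

(a) P = 99.32 W  (b) Q = 83.78 VAR  (c) S = 129.9 VA  (d) PF = 0.7644 (lagging)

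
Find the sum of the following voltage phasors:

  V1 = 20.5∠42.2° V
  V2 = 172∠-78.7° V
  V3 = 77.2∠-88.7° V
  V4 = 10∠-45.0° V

Step 1 — Convert each phasor to rectangular form:
  V1 = 20.5·(cos(42.2°) + j·sin(42.2°)) = 15.19 + j13.77 V
  V2 = 172·(cos(-78.7°) + j·sin(-78.7°)) = 33.7 - j168.7 V
  V3 = 77.2·(cos(-88.7°) + j·sin(-88.7°)) = 1.751 - j77.18 V
  V4 = 10·(cos(-45.0°) + j·sin(-45.0°)) = 7.071 - j7.071 V
Step 2 — Sum components: V_total = 57.71 - j239.1 V.
Step 3 — Convert to polar: |V_total| = 246 V, ∠V_total = -76.4°.

V_total = 246∠-76.4° V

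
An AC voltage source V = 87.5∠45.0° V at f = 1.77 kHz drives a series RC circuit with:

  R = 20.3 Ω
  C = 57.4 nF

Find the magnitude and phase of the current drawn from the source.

Step 1 — Angular frequency: ω = 2π·f = 2π·1770 = 1.112e+04 rad/s.
Step 2 — Component impedances:
  R: Z = R = 20.3 Ω
  C: Z = 1/(jωC) = -j/(ω·C) = 0 - j1567 Ω
Step 3 — Series combination: Z_total = R + C = 20.3 - j1567 Ω = 1567∠-89.3° Ω.
Step 4 — Source phasor: V = 87.5∠45.0° V = 61.87 + j61.87 V.
Step 5 — Ohm's law: I = V / Z_total = (61.87 + j61.87) / (20.3 - j1567) = -0.03898 + j0.04 A.
Step 6 — Convert to polar: |I| = 0.05585 A, ∠I = 134.3°.

I = 0.05585∠134.3° A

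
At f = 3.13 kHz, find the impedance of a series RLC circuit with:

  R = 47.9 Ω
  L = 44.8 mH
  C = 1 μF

Step 1 — Angular frequency: ω = 2π·f = 2π·3130 = 1.967e+04 rad/s.
Step 2 — Component impedances:
  R: Z = R = 47.9 Ω
  L: Z = jωL = j·1.967e+04·0.0448 = 0 + j881.1 Ω
  C: Z = 1/(jωC) = -j/(ω·C) = 0 - j50.85 Ω
Step 3 — Series combination: Z_total = R + L + C = 47.9 + j830.2 Ω = 831.6∠86.7° Ω.

Z = 47.9 + j830.2 Ω = 831.6∠86.7° Ω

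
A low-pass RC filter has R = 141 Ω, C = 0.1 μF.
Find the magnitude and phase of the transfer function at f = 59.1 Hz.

Step 1 — Angular frequency: ω = 2π·59.1 = 371.3 rad/s.
Step 2 — Transfer function: H(jω) = 1/(1 + jωRC).
Step 3 — Denominator: 1 + jωRC = 1 + j·371.3·141·1e-07 = 1 + j0.005236.
Step 4 — H = 1 - j0.005236.
Step 5 — Magnitude: |H| = 1 (-0.0 dB); phase: φ = -0.3°.

|H| = 1 (-0.0 dB), φ = -0.3°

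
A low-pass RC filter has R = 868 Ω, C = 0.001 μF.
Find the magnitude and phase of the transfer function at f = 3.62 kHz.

Step 1 — Angular frequency: ω = 2π·3620 = 2.275e+04 rad/s.
Step 2 — Transfer function: H(jω) = 1/(1 + jωRC).
Step 3 — Denominator: 1 + jωRC = 1 + j·2.275e+04·868·1e-09 = 1 + j0.01974.
Step 4 — H = 0.9996 - j0.01974.
Step 5 — Magnitude: |H| = 0.9998 (-0.0 dB); phase: φ = -1.1°.

|H| = 0.9998 (-0.0 dB), φ = -1.1°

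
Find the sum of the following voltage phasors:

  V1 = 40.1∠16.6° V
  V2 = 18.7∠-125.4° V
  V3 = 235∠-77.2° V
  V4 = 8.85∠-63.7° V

Step 1 — Convert each phasor to rectangular form:
  V1 = 40.1·(cos(16.6°) + j·sin(16.6°)) = 38.43 + j11.46 V
  V2 = 18.7·(cos(-125.4°) + j·sin(-125.4°)) = -10.83 - j15.24 V
  V3 = 235·(cos(-77.2°) + j·sin(-77.2°)) = 52.06 - j229.2 V
  V4 = 8.85·(cos(-63.7°) + j·sin(-63.7°)) = 3.921 - j7.934 V
Step 2 — Sum components: V_total = 83.58 - j240.9 V.
Step 3 — Convert to polar: |V_total| = 255 V, ∠V_total = -70.9°.

V_total = 255∠-70.9° V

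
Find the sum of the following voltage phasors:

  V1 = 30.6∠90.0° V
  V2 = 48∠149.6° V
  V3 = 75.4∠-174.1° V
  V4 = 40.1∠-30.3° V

Step 1 — Convert each phasor to rectangular form:
  V1 = 30.6·(cos(90.0°) + j·sin(90.0°)) = 0 + j30.6 V
  V2 = 48·(cos(149.6°) + j·sin(149.6°)) = -41.4 + j24.29 V
  V3 = 75.4·(cos(-174.1°) + j·sin(-174.1°)) = -75 - j7.751 V
  V4 = 40.1·(cos(-30.3°) + j·sin(-30.3°)) = 34.62 - j20.23 V
Step 2 — Sum components: V_total = -81.78 + j26.91 V.
Step 3 — Convert to polar: |V_total| = 86.09 V, ∠V_total = 161.8°.

V_total = 86.09∠161.8° V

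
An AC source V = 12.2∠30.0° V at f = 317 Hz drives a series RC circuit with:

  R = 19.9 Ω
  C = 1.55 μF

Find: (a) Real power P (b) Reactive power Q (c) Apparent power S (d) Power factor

Step 1 — Angular frequency: ω = 2π·f = 2π·317 = 1992 rad/s.
Step 2 — Component impedances:
  R: Z = R = 19.9 Ω
  C: Z = 1/(jωC) = -j/(ω·C) = 0 - j323.9 Ω
Step 3 — Series combination: Z_total = R + C = 19.9 - j323.9 Ω = 324.5∠-86.5° Ω.
Step 4 — Source phasor: V = 12.2∠30.0° V = 10.57 + j6.1 V.
Step 5 — Current: I = V / Z = -0.01676 + j0.03365 A = 0.03759∠116.5° A.
Step 6 — Complex power: S = V·I* = 0.02812 - j0.4578 VA.
Step 7 — Real power: P = Re(S) = 0.02812 W.
Step 8 — Reactive power: Q = Im(S) = -0.4578 VAR.
Step 9 — Apparent power: |S| = 0.4586 VA.
Step 10 — Power factor: PF = P/|S| = 0.06132 (leading).

(a) P = 0.02812 W  (b) Q = -0.4578 VAR  (c) S = 0.4586 VA  (d) PF = 0.06132 (leading)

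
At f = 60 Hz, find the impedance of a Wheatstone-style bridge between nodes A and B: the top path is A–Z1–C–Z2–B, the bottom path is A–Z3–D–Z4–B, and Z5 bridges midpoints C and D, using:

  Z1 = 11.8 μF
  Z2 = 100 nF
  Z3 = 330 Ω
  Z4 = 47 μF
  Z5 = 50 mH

Step 1 — Angular frequency: ω = 2π·f = 2π·60 = 377 rad/s.
Step 2 — Component impedances:
  Z1: Z = 1/(jωC) = -j/(ω·C) = 0 - j224.8 Ω
  Z2: Z = 1/(jωC) = -j/(ω·C) = 0 - j2.653e+04 Ω
  Z3: Z = R = 330 Ω
  Z4: Z = 1/(jωC) = -j/(ω·C) = 0 - j56.44 Ω
  Z5: Z = jωL = j·377·0.05 = 0 + j18.85 Ω
Step 3 — Bridge requires nodal analysis (the Z5 bridge couples midpoints C and D, so the two paths cannot be reduced to a simple series/parallel combination). Setting node B to ground and injecting 1 A at node A, the 3-node admittance system at A, C, D solves to V_A = Z_AB = 92.53 - j204.6 Ω = 224.5∠-65.7° Ω.

Z = 92.53 - j204.6 Ω = 224.5∠-65.7° Ω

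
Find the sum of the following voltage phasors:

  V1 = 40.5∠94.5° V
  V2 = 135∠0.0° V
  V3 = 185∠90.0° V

Step 1 — Convert each phasor to rectangular form:
  V1 = 40.5·(cos(94.5°) + j·sin(94.5°)) = -3.178 + j40.38 V
  V2 = 135·(cos(0.0°) + j·sin(0.0°)) = 135 V
  V3 = 185·(cos(90.0°) + j·sin(90.0°)) = 0 + j185 V
Step 2 — Sum components: V_total = 131.8 + j225.4 V.
Step 3 — Convert to polar: |V_total| = 261.1 V, ∠V_total = 59.7°.

V_total = 261.1∠59.7° V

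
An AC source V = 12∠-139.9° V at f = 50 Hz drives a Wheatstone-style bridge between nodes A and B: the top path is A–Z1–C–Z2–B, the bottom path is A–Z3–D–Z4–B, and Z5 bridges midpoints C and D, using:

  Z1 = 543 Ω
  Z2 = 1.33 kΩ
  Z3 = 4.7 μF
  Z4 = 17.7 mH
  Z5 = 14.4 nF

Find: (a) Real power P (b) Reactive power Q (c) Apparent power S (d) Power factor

Step 1 — Angular frequency: ω = 2π·f = 2π·50 = 314.2 rad/s.
Step 2 — Component impedances:
  Z1: Z = R = 543 Ω
  Z2: Z = R = 1330 Ω
  Z3: Z = 1/(jωC) = -j/(ω·C) = 0 - j677.3 Ω
  Z4: Z = jωL = j·314.2·0.0177 = 0 + j5.561 Ω
  Z5: Z = 1/(jωC) = -j/(ω·C) = 0 - j2.21e+05 Ω
Step 3 — Bridge requires nodal analysis (the Z5 bridge couples midpoints C and D, so the two paths cannot be reduced to a simple series/parallel combination). Setting node B to ground and injecting 1 A at node A, the 3-node admittance system at A, C, D solves to V_A = Z_AB = 212.8 - j594.4 Ω = 631.4∠-70.3° Ω.
Step 4 — Source phasor: V = 12∠-139.9° V = -9.179 - j7.729 V.
Step 5 — Current: I = V / Z = 0.006625 - j0.01781 A = 0.01901∠-69.6° A.
Step 6 — Complex power: S = V·I* = 0.07688 - j0.2147 VA.
Step 7 — Real power: P = Re(S) = 0.07688 W.
Step 8 — Reactive power: Q = Im(S) = -0.2147 VAR.
Step 9 — Apparent power: |S| = 0.2281 VA.
Step 10 — Power factor: PF = P/|S| = 0.3371 (leading).

(a) P = 0.07688 W  (b) Q = -0.2147 VAR  (c) S = 0.2281 VA  (d) PF = 0.3371 (leading)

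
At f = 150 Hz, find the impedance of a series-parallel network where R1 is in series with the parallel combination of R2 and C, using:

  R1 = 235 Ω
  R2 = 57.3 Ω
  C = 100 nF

Step 1 — Angular frequency: ω = 2π·f = 2π·150 = 942.5 rad/s.
Step 2 — Component impedances:
  R1: Z = R = 235 Ω
  R2: Z = R = 57.3 Ω
  C: Z = 1/(jωC) = -j/(ω·C) = 0 - j1.061e+04 Ω
Step 3 — Parallel branch: R2 || C = 1/(1/R2 + 1/C) = 57.3 - j0.3094 Ω.
Step 4 — Series with R1: Z_total = R1 + (R2 || C) = 292.3 - j0.3094 Ω = 292.3∠-0.1° Ω.

Z = 292.3 - j0.3094 Ω = 292.3∠-0.1° Ω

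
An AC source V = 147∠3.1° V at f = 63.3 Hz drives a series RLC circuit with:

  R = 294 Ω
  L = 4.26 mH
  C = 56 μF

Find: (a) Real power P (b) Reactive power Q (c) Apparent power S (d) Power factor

Step 1 — Angular frequency: ω = 2π·f = 2π·63.3 = 397.7 rad/s.
Step 2 — Component impedances:
  R: Z = R = 294 Ω
  L: Z = jωL = j·397.7·0.00426 = 0 + j1.694 Ω
  C: Z = 1/(jωC) = -j/(ω·C) = 0 - j44.9 Ω
Step 3 — Series combination: Z_total = R + L + C = 294 - j43.2 Ω = 297.2∠-8.4° Ω.
Step 4 — Source phasor: V = 147∠3.1° V = 146.8 + j7.95 V.
Step 5 — Current: I = V / Z = 0.4848 + j0.09829 A = 0.4947∠11.5° A.
Step 6 — Complex power: S = V·I* = 71.95 - j10.57 VA.
Step 7 — Real power: P = Re(S) = 71.95 W.
Step 8 — Reactive power: Q = Im(S) = -10.57 VAR.
Step 9 — Apparent power: |S| = 72.72 VA.
Step 10 — Power factor: PF = P/|S| = 0.9894 (leading).

(a) P = 71.95 W  (b) Q = -10.57 VAR  (c) S = 72.72 VA  (d) PF = 0.9894 (leading)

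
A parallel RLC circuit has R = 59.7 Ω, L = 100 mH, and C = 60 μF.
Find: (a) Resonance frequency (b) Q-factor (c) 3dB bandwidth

Step 1 — Resonance: ω₀ = 1/√(LC) = 1/√(0.1·6e-05) = 408.2 rad/s.
Step 2 — f₀ = ω₀/(2π) = 64.97 Hz.
Step 3 — Parallel Q: Q = R/(ω₀L) = 59.7/(408.2·0.1) = 1.462.
Step 4 — Bandwidth: Δω = ω₀/Q = 279.2 rad/s; BW = Δω/(2π) = 44.43 Hz.

(a) f₀ = 64.97 Hz  (b) Q = 1.462  (c) BW = 44.43 Hz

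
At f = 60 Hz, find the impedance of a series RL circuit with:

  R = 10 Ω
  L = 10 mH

Step 1 — Angular frequency: ω = 2π·f = 2π·60 = 377 rad/s.
Step 2 — Component impedances:
  R: Z = R = 10 Ω
  L: Z = jωL = j·377·0.01 = 0 + j3.77 Ω
Step 3 — Series combination: Z_total = R + L = 10 + j3.77 Ω = 10.69∠20.7° Ω.

Z = 10 + j3.77 Ω = 10.69∠20.7° Ω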